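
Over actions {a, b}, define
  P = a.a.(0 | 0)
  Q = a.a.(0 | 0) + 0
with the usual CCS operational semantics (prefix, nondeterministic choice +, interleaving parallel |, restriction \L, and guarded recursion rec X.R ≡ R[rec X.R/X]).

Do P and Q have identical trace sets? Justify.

Reachable graph of P (3 states):
  m0 = a.a.(0 | 0) ⊢ ··a··> m1
  m1 = a.(0 | 0) ⊢ ··a··> m2
  m2 = 0 | 0 ⊢ (no moves)
Reachable graph of Q (3 states):
  n0 = a.a.(0 | 0) + 0 ⊢ ··a··> n1
  n1 = a.(0 | 0) ⊢ ··a··> n2
  n2 = 0 | 0 ⊢ (no moves)
Partition-refinement fixed point:
  B0 = {m0, n0}
  B1 = {m1, n1}
  B2 = {m2, n2}
m0 ∈ B0, n0 ∈ B0 → same block
Bisimilar ⇒ trace-equivalent.

traces(P) = traces(Q)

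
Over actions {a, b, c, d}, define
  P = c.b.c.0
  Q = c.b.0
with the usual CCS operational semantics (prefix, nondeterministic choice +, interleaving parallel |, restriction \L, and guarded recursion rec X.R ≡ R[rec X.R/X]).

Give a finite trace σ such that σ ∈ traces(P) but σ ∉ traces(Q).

P's transition system — 4 states:
  m0 = c.b.c.0 ⊢ —c→ m1
  m1 = b.c.0 ⊢ —b→ m2
  m2 = c.0 ⊢ —c→ m3
  m3 = 0 ⊢ ·
Q's transition system — 3 states:
  n0 = c.b.0 ⊢ —c→ n1
  n1 = b.0 ⊢ —b→ n2
  n2 = 0 ⊢ ·
Executing cbc from P (initial set {m0}):
  [1] c ⇒ {m1}
  [2] b ⇒ {m2}
  [3] c ⇒ {m3}
  P completes σ.
Executing cbc from Q (initial set {n0}):
  [1] c ⇒ {n1}
  [2] b ⇒ {n2}
  [3] c ⇒ ∅ (Q stuck)

cbc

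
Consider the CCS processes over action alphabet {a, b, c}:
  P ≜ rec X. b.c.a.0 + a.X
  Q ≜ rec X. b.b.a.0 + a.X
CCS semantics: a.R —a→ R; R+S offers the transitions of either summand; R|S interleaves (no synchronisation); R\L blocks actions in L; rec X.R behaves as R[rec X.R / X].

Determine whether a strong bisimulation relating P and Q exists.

P ≁ Q

Reachable graph of P (4 states):
  s0 = rec X. b.c.a.0 + a.X → -a-> s0, -b-> s1
  s1 = c.a.0 → -c-> s2
  s2 = a.0 → -a-> s3
  s3 = 0 → deadlocked
Reachable graph of Q (4 states):
  t0 = rec X. b.b.a.0 + a.X → -a-> t0, -b-> t1
  t1 = b.a.0 → -b-> t2
  t2 = a.0 → -a-> t3
  t3 = 0 → deadlocked
Partition-refinement fixed point:
  B0 = {s0}
  B1 = {s1}
  B2 = {s2, t2}
  B3 = {s3, t3}
  B4 = {t0}
  B5 = {t1}
s0 ∈ B0, t0 ∈ B4 → different blocks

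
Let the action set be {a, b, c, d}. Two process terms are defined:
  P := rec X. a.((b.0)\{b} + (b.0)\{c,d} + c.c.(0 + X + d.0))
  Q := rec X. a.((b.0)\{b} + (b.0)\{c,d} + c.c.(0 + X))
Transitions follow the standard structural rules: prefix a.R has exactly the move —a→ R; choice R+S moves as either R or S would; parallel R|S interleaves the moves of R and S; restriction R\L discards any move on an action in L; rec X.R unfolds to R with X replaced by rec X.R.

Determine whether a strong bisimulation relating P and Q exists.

NO

Reachable graph of P (6 states):
  s0 = rec X. a.((b.0)\{b} + (b.0)\{c,d} + c.c.(0 + X + d.0)) | -a-> s1
  s1 = (b.0)\{b} + (b.0)\{c,d} + c.c.(0 + (rec X. a.((b.0)\{b} + (b.0)\{c,d} + c.c.(0 + X + d.0))) + d.0) | -b-> s2, -c-> s3
  s2 = 0\{c,d} | deadlocked
  s3 = c.(0 + (rec X. a.((b.0)\{b} + (b.0)\{c,d} + c.c.(0 + X + d.0))) + d.0) | -c-> s4
  s4 = 0 + (rec X. a.((b.0)\{b} + (b.0)\{c,d} + c.c.(0 + X + d.0))) + d.0 | -a-> s1, -d-> s5
  s5 = 0 | deadlocked
Reachable graph of Q (5 states):
  t0 = rec X. a.((b.0)\{b} + (b.0)\{c,d} + c.c.(0 + X)) | -a-> t1
  t1 = (b.0)\{b} + (b.0)\{c,d} + c.c.(0 + (rec X. a.((b.0)\{b} + (b.0)\{c,d} + c.c.(0 + X)))) | -b-> t2, -c-> t3
  t2 = 0\{c,d} | deadlocked
  t3 = c.(0 + (rec X. a.((b.0)\{b} + (b.0)\{c,d} + c.c.(0 + X)))) | -c-> t4
  t4 = 0 + (rec X. a.((b.0)\{b} + (b.0)\{c,d} + c.c.(0 + X))) | -a-> t1
Partition-refinement fixed point:
  B0 = {s0}
  B1 = {s1}
  B2 = {s2, s5, t2}
  B3 = {s3}
  B4 = {s4}
  B5 = {t0, t4}
  B6 = {t1}
  B7 = {t3}
s0 ∈ B0, t0 ∈ B5 → different blocks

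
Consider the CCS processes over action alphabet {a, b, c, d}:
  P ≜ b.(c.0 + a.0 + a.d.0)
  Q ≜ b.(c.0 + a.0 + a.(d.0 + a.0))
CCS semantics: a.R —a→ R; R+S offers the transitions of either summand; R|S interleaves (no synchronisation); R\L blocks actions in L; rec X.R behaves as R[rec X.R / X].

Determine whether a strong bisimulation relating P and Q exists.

P's transition system — 4 states:
  u0 = b.(c.0 + a.0 + a.d.0) has moves ··b··> u1
  u1 = c.0 + a.0 + a.d.0 has moves ··a··> u2, ··a··> u3, ··c··> u2
  u2 = 0 has moves (no moves)
  u3 = d.0 has moves ··d··> u2
Q's transition system — 4 states:
  v0 = b.(c.0 + a.0 + a.(d.0 + a.0)) has moves ··b··> v1
  v1 = c.0 + a.0 + a.(d.0 + a.0) has moves ··a··> v2, ··a··> v3, ··c··> v2
  v2 = 0 has moves (no moves)
  v3 = d.0 + a.0 has moves ··a··> v2, ··d··> v2
Coarsest stable partition (strong bisimilarity classes):
  B0 = {u0}
  B1 = {u1}
  B2 = {u2, v2}
  B3 = {u3}
  B4 = {v0}
  B5 = {v1}
  B6 = {v3}
u0 ∈ B0, v0 ∈ B4 → different blocks

P ≁ Q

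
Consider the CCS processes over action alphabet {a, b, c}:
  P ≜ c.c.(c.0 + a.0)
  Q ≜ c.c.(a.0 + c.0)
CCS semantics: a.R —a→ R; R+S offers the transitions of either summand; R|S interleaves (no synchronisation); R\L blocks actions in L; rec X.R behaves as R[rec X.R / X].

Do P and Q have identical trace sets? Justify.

traces(P) = traces(Q)

Reachable graph of P (4 states):
  p0 = c.c.(c.0 + a.0) | --c--▸ p1
  p1 = c.(c.0 + a.0) | --c--▸ p2
  p2 = c.0 + a.0 | --a--▸ p3, --c--▸ p3
  p3 = 0 | (no moves)
Reachable graph of Q (4 states):
  q0 = c.c.(a.0 + c.0) | --c--▸ q1
  q1 = c.(a.0 + c.0) | --c--▸ q2
  q2 = a.0 + c.0 | --a--▸ q3, --c--▸ q3
  q3 = 0 | (no moves)
Partition-refinement fixed point:
  B0 = {p0, q0}
  B1 = {p1, q1}
  B2 = {p2, q2}
  B3 = {p3, q3}
p0 ∈ B0, q0 ∈ B0 → same block
Bisimilar ⇒ trace-equivalent.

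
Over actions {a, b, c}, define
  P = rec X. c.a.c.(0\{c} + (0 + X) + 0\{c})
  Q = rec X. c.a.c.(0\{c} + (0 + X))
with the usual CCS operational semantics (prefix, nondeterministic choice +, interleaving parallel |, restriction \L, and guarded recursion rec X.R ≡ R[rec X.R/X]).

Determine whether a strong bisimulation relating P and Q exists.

LTS(P): 4 reachable states
  p0 = rec X. c.a.c.(0\{c} + (0 + X) + 0\{c}) has moves --c--▸ p1
  p1 = a.c.(0\{c} + (0 + (rec X. c.a.c.(0\{c} + (0 + X) + 0\{c}))) + 0\{c}) has moves --a--▸ p2
  p2 = c.(0\{c} + (0 + (rec X. c.a.c.(0\{c} + (0 + X) + 0\{c}))) + 0\{c}) has moves --c--▸ p3
  p3 = 0\{c} + (0 + (rec X. c.a.c.(0\{c} + (0 + X) + 0\{c}))) + 0\{c} has moves --c--▸ p1
LTS(Q): 4 reachable states
  q0 = rec X. c.a.c.(0\{c} + (0 + X)) has moves --c--▸ q1
  q1 = a.c.(0\{c} + (0 + (rec X. c.a.c.(0\{c} + (0 + X))))) has moves --a--▸ q2
  q2 = c.(0\{c} + (0 + (rec X. c.a.c.(0\{c} + (0 + X))))) has moves --c--▸ q3
  q3 = 0\{c} + (0 + (rec X. c.a.c.(0\{c} + (0 + X)))) has moves --c--▸ q1
Coarsest stable partition (strong bisimilarity classes):
  B0 = {p0, p3, q0, q3}
  B1 = {p1, q1}
  B2 = {p2, q2}
p0 ∈ B0, q0 ∈ B0 → same block

bisimilar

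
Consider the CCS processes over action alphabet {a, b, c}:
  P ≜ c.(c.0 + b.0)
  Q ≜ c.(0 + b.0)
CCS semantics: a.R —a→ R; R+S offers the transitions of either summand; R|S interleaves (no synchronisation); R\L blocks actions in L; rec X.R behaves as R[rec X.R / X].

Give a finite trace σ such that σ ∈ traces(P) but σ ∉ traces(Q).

LTS(P): 3 reachable states
  u0 = c.(c.0 + b.0) → -c-> u1
  u1 = c.0 + b.0 → -b-> u2, -c-> u2
  u2 = 0 → ∅
LTS(Q): 3 reachable states
  v0 = c.(0 + b.0) → -c-> v1
  v1 = 0 + b.0 → -b-> v2
  v2 = 0 → ∅
Run σ = ⟨cc⟩ on P: start {u0}
  after c @ step 1: {u1}
  after c @ step 2: {u2}
  ✓ P
Run σ = ⟨cc⟩ on Q: start {v0}
  after c @ step 1: {v1}
  after c @ step 2: ∅ (Q stuck)

cc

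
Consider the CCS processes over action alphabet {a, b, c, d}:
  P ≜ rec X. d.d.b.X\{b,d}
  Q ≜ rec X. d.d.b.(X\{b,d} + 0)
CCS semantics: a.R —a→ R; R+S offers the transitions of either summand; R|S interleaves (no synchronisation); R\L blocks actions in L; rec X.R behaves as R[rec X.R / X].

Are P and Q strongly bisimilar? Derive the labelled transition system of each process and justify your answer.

Reachable graph of P (4 states):
  s0 = rec X. d.d.b.X\{b,d} :: --d--▸ s1
  s1 = d.b.(rec X. d.d.b.X\{b,d})\{b,d} :: --d--▸ s2
  s2 = b.(rec X. d.d.b.X\{b,d})\{b,d} :: --b--▸ s3
  s3 = (rec X. d.d.b.X\{b,d})\{b,d} :: deadlocked
Reachable graph of Q (4 states):
  t0 = rec X. d.d.b.(X\{b,d} + 0) :: --d--▸ t1
  t1 = d.b.((rec X. d.d.b.(X\{b,d} + 0))\{b,d} + 0) :: --d--▸ t2
  t2 = b.((rec X. d.d.b.(X\{b,d} + 0))\{b,d} + 0) :: --b--▸ t3
  t3 = (rec X. d.d.b.(X\{b,d} + 0))\{b,d} + 0 :: deadlocked
Bisimilarity quotient blocks:
  B0 = {s0, t0}
  B1 = {s1, t1}
  B2 = {s2, t2}
  B3 = {s3, t3}
s0 ∈ B0, t0 ∈ B0 → same block

P ~ Q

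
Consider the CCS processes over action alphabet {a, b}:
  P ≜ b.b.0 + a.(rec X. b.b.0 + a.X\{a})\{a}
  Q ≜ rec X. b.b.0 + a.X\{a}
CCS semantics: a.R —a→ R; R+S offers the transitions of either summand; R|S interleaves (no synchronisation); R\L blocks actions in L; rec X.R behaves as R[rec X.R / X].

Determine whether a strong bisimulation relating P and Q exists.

LTS(P): 6 reachable states
  p0 = b.b.0 + a.(rec X. b.b.0 + a.X\{a})\{a} :: --a--▸ p1, --b--▸ p2
  p1 = (rec X. b.b.0 + a.X\{a})\{a} :: --b--▸ p3
  p2 = b.0 :: --b--▸ p4
  p3 = (b.0)\{a} :: --b--▸ p5
  p4 = 0 :: stopped
  p5 = 0\{a} :: stopped
LTS(Q): 6 reachable states
  q0 = rec X. b.b.0 + a.X\{a} :: --a--▸ q1, --b--▸ q2
  q1 = (rec X. b.b.0 + a.X\{a})\{a} :: --b--▸ q3
  q2 = b.0 :: --b--▸ q4
  q3 = (b.0)\{a} :: --b--▸ q5
  q4 = 0 :: stopped
  q5 = 0\{a} :: stopped
Partition-refinement fixed point:
  B0 = {p0, q0}
  B1 = {p1, q1}
  B2 = {p2, p3, q2, q3}
  B3 = {p4, p5, q4, q5}
p0 ∈ B0, q0 ∈ B0 → same block

bisimilar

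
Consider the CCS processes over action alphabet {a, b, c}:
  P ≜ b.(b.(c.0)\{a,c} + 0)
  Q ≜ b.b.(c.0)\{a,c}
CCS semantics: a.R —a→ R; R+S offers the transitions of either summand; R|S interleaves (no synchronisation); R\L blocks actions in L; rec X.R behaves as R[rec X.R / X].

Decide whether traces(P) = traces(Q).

trace-equivalent

P's transition system — 3 states:
  p0 = b.(b.(c.0)\{a,c} + 0) | —b→ p1
  p1 = b.(c.0)\{a,c} + 0 | —b→ p2
  p2 = (c.0)\{a,c} | deadlocked
Q's transition system — 3 states:
  q0 = b.b.(c.0)\{a,c} | —b→ q1
  q1 = b.(c.0)\{a,c} | —b→ q2
  q2 = (c.0)\{a,c} | deadlocked
Coarsest stable partition (strong bisimilarity classes):
  B0 = {p0, q0}
  B1 = {p1, q1}
  B2 = {p2, q2}
p0 ∈ B0, q0 ∈ B0 → same block
Bisimilar ⇒ trace-equivalent.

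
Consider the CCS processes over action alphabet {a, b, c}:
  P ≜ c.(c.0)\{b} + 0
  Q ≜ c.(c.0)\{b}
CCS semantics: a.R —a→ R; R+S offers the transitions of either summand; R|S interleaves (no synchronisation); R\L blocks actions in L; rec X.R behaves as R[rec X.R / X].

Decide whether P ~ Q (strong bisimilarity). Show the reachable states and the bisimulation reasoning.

P's transition system — 3 states:
  p0 = c.(c.0)\{b} + 0 has moves —c→ p1
  p1 = (c.0)\{b} has moves —c→ p2
  p2 = 0\{b} has moves ∅
Q's transition system — 3 states:
  q0 = c.(c.0)\{b} has moves —c→ q1
  q1 = (c.0)\{b} has moves —c→ q2
  q2 = 0\{b} has moves ∅
Partition-refinement fixed point:
  B0 = {p0, q0}
  B1 = {p1, q1}
  B2 = {p2, q2}
p0 ∈ B0, q0 ∈ B0 → same block

YES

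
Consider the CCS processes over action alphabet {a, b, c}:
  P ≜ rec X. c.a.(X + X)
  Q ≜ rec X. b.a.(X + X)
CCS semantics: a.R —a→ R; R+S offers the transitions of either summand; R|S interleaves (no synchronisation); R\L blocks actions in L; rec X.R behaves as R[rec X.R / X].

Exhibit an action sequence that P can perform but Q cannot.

c

Reachable graph of P (3 states):
  p0 = rec X. c.a.(X + X) has moves ··c··> p1
  p1 = a.((rec X. c.a.(X + X)) + (rec X. c.a.(X + X))) has moves ··a··> p2
  p2 = (rec X. c.a.(X + X)) + (rec X. c.a.(X + X)) has moves ··c··> p1
Reachable graph of Q (3 states):
  q0 = rec X. b.a.(X + X) has moves ··b··> q1
  q1 = a.((rec X. b.a.(X + X)) + (rec X. b.a.(X + X))) has moves ··a··> q2
  q2 = (rec X. b.a.(X + X)) + (rec X. b.a.(X + X)) has moves ··b··> q1
Trace ⟨c⟩ through P, begin at {p0}:
  step 1 (c): {p1}
  ✓ P
Trace ⟨c⟩ through Q, begin at {q0}:
  step 1 (c): no successor for Q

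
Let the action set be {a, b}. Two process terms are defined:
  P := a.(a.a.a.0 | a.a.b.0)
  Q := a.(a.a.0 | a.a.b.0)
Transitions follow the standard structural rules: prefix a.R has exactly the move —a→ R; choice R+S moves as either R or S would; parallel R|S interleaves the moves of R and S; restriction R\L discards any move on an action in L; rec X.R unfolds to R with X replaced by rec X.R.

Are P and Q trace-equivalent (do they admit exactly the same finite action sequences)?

traces(P) ≠ traces(Q) — witness ⟨aaaaaa⟩

Reachable graph of P (17 states):
  s0 = a.(a.a.a.0 | a.a.b.0) | ··a··> s1
  s1 = a.a.a.0 | a.a.b.0 | ··a··> s2, ··a··> s3
  s2 = a.a.0 | a.a.b.0 | ··a··> s4, ··a··> s5
  s3 = a.a.a.0 | a.b.0 | ··a··> s5, ··a··> s6
  s4 = a.0 | a.a.b.0 | ··a··> s7, ··a··> s8
  s5 = a.a.0 | a.b.0 | ··a··> s8, ··a··> s9
  s6 = a.a.a.0 | b.0 | ··a··> s9, ··b··> s10
  s7 = 0 | a.a.b.0 | ··a··> s11
  s8 = a.0 | a.b.0 | ··a··> s11, ··a··> s12
  s9 = a.a.0 | b.0 | ··a··> s12, ··b··> s13
  s10 = a.a.a.0 | 0 | ··a··> s13
  s11 = 0 | a.b.0 | ··a··> s14
  s12 = a.0 | b.0 | ··a··> s14, ··b··> s15
  s13 = a.a.0 | 0 | ··a··> s15
  s14 = 0 | b.0 | ··b··> s16
  s15 = a.0 | 0 | ··a··> s16
  s16 = 0 | 0 | deadlocked
Reachable graph of Q (13 states):
  t0 = a.(a.a.0 | a.a.b.0) | ··a··> t1
  t1 = a.a.0 | a.a.b.0 | ··a··> t2, ··a··> t3
  t2 = a.0 | a.a.b.0 | ··a··> t4, ··a··> t5
  t3 = a.a.0 | a.b.0 | ··a··> t5, ··a··> t6
  t4 = 0 | a.a.b.0 | ··a··> t7
  t5 = a.0 | a.b.0 | ··a··> t7, ··a··> t8
  t6 = a.a.0 | b.0 | ··a··> t8, ··b··> t9
  t7 = 0 | a.b.0 | ··a··> t10
  t8 = a.0 | b.0 | ··a··> t10, ··b··> t11
  t9 = a.a.0 | 0 | ··a··> t11
  t10 = 0 | b.0 | ··b··> t12
  t11 = a.0 | 0 | ··a··> t12
  t12 = 0 | 0 | deadlocked
Trace ⟨aaaaaa⟩ through P, begin at {s0}:
  [1] a ⇒ {s1}
  [2] a ⇒ {s2, s3}
  [3] a ⇒ {s4, s5, s6}
  [4] a ⇒ {s7, s8, s9}
  [5] a ⇒ {s11, s12}
  [6] a ⇒ {s14}
  — P admits the full trace.
Trace ⟨aaaaaa⟩ through Q, begin at {t0}:
  [1] a ⇒ {t1}
  [2] a ⇒ {t2, t3}
  [3] a ⇒ {t4, t5, t6}
  [4] a ⇒ {t7, t8}
  [5] a ⇒ {t10}
  [6] a ⇒ ∅  — Q cannot continue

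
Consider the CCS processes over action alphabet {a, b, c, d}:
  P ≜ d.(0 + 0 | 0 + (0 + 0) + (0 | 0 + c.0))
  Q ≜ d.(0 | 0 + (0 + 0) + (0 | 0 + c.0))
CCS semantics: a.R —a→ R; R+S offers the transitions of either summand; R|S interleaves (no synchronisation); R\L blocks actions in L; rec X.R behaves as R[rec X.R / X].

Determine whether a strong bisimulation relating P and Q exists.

P's transition system — 3 states:
  m0 = d.(0 + 0 | 0 + (0 + 0) + (0 | 0 + c.0)) | —d→ m1
  m1 = 0 + 0 | 0 + (0 + 0) + (0 | 0 + c.0) | —c→ m2
  m2 = 0 | ∅
Q's transition system — 3 states:
  n0 = d.(0 | 0 + (0 + 0) + (0 | 0 + c.0)) | —d→ n1
  n1 = 0 | 0 + (0 + 0) + (0 | 0 + c.0) | —c→ n2
  n2 = 0 | ∅
Coarsest stable partition (strong bisimilarity classes):
  B0 = {m0, n0}
  B1 = {m1, n1}
  B2 = {m2, n2}
m0 ∈ B0, n0 ∈ B0 → same block

bisimilar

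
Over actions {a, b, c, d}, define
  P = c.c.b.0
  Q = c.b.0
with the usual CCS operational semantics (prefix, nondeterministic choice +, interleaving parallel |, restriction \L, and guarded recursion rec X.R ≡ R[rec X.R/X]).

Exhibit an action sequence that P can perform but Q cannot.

cc

LTS(P): 4 reachable states
  u0 = c.c.b.0 :: —c→ u1
  u1 = c.b.0 :: —c→ u2
  u2 = b.0 :: —b→ u3
  u3 = 0 :: ·
LTS(Q): 3 reachable states
  v0 = c.b.0 :: —c→ v1
  v1 = b.0 :: —b→ v2
  v2 = 0 :: ·
Run σ = ⟨cc⟩ on P: start {u0}
  after c @ step 1: {u1}
  after c @ step 2: {u2}
  ✓ P
Run σ = ⟨cc⟩ on Q: start {v0}
  after c @ step 1: {v1}
  after c @ step 2: ∅ (Q stuck)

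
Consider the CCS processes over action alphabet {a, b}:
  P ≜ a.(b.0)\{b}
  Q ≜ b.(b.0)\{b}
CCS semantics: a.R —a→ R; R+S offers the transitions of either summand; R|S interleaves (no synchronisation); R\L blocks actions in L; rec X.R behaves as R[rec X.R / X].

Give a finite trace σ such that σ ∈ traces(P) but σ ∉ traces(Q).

a

LTS(P): 2 reachable states
  p0 = a.(b.0)\{b} has moves -a-> p1
  p1 = (b.0)\{b} has moves ·
LTS(Q): 2 reachable states
  q0 = b.(b.0)\{b} has moves -b-> q1
  q1 = (b.0)\{b} has moves ·
Executing a from P (initial set {p0}):
  [1] a ⇒ {p1}
  ✓ P
Executing a from Q (initial set {q0}):
  [1] a ⇒ ∅ (Q stuck)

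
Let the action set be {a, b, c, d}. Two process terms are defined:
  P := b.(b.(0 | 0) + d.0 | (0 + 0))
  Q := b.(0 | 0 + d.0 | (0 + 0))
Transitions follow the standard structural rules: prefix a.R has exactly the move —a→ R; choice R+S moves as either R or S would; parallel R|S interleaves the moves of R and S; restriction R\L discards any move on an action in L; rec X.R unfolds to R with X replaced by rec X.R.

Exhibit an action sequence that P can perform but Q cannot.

P's transition system — 4 states:
  u0 = b.(b.(0 | 0) + d.0 | (0 + 0)) ⊢ =b=> u1
  u1 = b.(0 | 0) + d.0 | (0 + 0) ⊢ =b=> u2, =d=> u3
  u2 = 0 | 0 ⊢ deadlocked
  u3 = 0 | (0 + 0) ⊢ deadlocked
Q's transition system — 3 states:
  v0 = b.(0 | 0 + d.0 | (0 + 0)) ⊢ =b=> v1
  v1 = 0 | 0 + d.0 | (0 + 0) ⊢ =d=> v2
  v2 = 0 | (0 + 0) ⊢ deadlocked
Executing bb from P (initial set {u0}):
  step 1 (b): {u1}
  step 2 (b): {u2}
  — P admits the full trace.
Executing bb from Q (initial set {v0}):
  step 1 (b): {v1}
  step 2 (b): no successor for Q

bb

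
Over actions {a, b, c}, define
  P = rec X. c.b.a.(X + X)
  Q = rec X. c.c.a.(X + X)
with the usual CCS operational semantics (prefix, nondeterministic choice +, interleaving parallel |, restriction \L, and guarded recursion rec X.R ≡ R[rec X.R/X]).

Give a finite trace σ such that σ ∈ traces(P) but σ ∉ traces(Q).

Reachable graph of P (4 states):
  u0 = rec X. c.b.a.(X + X) has moves =c=> u1
  u1 = b.a.((rec X. c.b.a.(X + X)) + (rec X. c.b.a.(X + X))) has moves =b=> u2
  u2 = a.((rec X. c.b.a.(X + X)) + (rec X. c.b.a.(X + X))) has moves =a=> u3
  u3 = (rec X. c.b.a.(X + X)) + (rec X. c.b.a.(X + X)) has moves =c=> u1
Reachable graph of Q (4 states):
  v0 = rec X. c.c.a.(X + X) has moves =c=> v1
  v1 = c.a.((rec X. c.c.a.(X + X)) + (rec X. c.c.a.(X + X))) has moves =c=> v2
  v2 = a.((rec X. c.c.a.(X + X)) + (rec X. c.c.a.(X + X))) has moves =a=> v3
  v3 = (rec X. c.c.a.(X + X)) + (rec X. c.c.a.(X + X)) has moves =c=> v1
Executing cb from P (initial set {u0}):
  step 1 (c): {u1}
  step 2 (b): {u2}
  P completes σ.
Executing cb from Q (initial set {v0}):
  step 1 (c): {v1}
  step 2 (b): ∅  — Q cannot continue

cb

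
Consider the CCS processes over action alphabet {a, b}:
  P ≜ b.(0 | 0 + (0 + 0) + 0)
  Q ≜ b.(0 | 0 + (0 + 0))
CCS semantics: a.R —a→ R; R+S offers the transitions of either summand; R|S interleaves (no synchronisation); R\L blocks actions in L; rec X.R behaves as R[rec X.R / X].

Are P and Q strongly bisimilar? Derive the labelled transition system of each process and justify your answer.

P's transition system — 2 states:
  p0 = b.(0 | 0 + (0 + 0) + 0) → —b→ p1
  p1 = 0 | 0 + (0 + 0) + 0 → deadlocked
Q's transition system — 2 states:
  q0 = b.(0 | 0 + (0 + 0)) → —b→ q1
  q1 = 0 | 0 + (0 + 0) → deadlocked
Bisimilarity quotient blocks:
  B0 = {p0, q0}
  B1 = {p1, q1}
p0 ∈ B0, q0 ∈ B0 → same block

YES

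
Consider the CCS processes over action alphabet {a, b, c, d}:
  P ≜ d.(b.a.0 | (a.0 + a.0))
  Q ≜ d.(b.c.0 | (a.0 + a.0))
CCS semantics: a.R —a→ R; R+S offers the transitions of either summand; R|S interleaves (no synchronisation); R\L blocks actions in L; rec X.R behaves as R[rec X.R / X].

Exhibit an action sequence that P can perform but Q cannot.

LTS(P): 7 reachable states
  s0 = d.(b.a.0 | (a.0 + a.0)) → --d--▸ s1
  s1 = b.a.0 | (a.0 + a.0) → --a--▸ s2, --b--▸ s3
  s2 = b.a.0 | 0 → --b--▸ s4
  s3 = a.0 | (a.0 + a.0) → --a--▸ s4, --a--▸ s5
  s4 = a.0 | 0 → --a--▸ s6
  s5 = 0 | (a.0 + a.0) → --a--▸ s6
  s6 = 0 | 0 → (no moves)
LTS(Q): 7 reachable states
  t0 = d.(b.c.0 | (a.0 + a.0)) → --d--▸ t1
  t1 = b.c.0 | (a.0 + a.0) → --a--▸ t2, --b--▸ t3
  t2 = b.c.0 | 0 → --b--▸ t4
  t3 = c.0 | (a.0 + a.0) → --a--▸ t4, --c--▸ t5
  t4 = c.0 | 0 → --c--▸ t6
  t5 = 0 | (a.0 + a.0) → --a--▸ t6
  t6 = 0 | 0 → (no moves)
Executing daba from P (initial set {s0}):
  after d @ step 1: {s1}
  after a @ step 2: {s2}
  after b @ step 3: {s4}
  after a @ step 4: {s6}
  — P admits the full trace.
Executing daba from Q (initial set {t0}):
  after d @ step 1: {t1}
  after a @ step 2: {t2}
  after b @ step 3: {t4}
  after a @ step 4: no successor for Q

daba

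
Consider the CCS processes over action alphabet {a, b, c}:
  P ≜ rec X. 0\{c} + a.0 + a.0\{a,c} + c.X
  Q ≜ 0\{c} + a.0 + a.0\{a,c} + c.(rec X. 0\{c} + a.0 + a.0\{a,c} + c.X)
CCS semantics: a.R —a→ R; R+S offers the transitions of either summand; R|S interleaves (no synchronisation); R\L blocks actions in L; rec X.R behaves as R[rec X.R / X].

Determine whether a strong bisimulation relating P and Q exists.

P's transition system — 3 states:
  p0 = rec X. 0\{c} + a.0 + a.0\{a,c} + c.X has moves =a=> p1, =a=> p2, =c=> p0
  p1 = 0 has moves ∅
  p2 = 0\{a,c} has moves ∅
Q's transition system — 4 states:
  q0 = 0\{c} + a.0 + a.0\{a,c} + c.(rec X. 0\{c} + a.0 + a.0\{a,c} + c.X) has moves =a=> q1, =a=> q2, =c=> q3
  q1 = 0 has moves ∅
  q2 = 0\{a,c} has moves ∅
  q3 = rec X. 0\{c} + a.0 + a.0\{a,c} + c.X has moves =a=> q1, =a=> q2, =c=> q3
Partition-refinement fixed point:
  B0 = {p0, q0, q3}
  B1 = {p1, p2, q1, q2}
p0 ∈ B0, q0 ∈ B0 → same block

YES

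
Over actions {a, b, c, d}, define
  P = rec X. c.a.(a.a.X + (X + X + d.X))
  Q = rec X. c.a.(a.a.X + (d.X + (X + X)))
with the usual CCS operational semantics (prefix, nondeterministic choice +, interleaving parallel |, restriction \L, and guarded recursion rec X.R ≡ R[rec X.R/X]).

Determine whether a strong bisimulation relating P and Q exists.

P ~ Q

Reachable graph of P (4 states):
  u0 = rec X. c.a.(a.a.X + (X + X + d.X)) has moves —c→ u1
  u1 = a.(a.a.(rec X. c.a.(a.a.X + (X + X + d.X))) + ((rec X. c.a.(a.a.X + (X + X + d.X))) + (rec X. c.a.(a.a.X + (X + X + d.X))) + d.(rec X. c.a.(a.a.X + (X + X + d.X))))) has moves —a→ u2
  u2 = a.a.(rec X. c.a.(a.a.X + (X + X + d.X))) + ((rec X. c.a.(a.a.X + (X + X + d.X))) + (rec X. c.a.(a.a.X + (X + X + d.X))) + d.(rec X. c.a.(a.a.X + (X + X + d.X)))) has moves —a→ u3, —c→ u1, —d→ u0
  u3 = a.(rec X. c.a.(a.a.X + (X + X + d.X))) has moves —a→ u0
Reachable graph of Q (4 states):
  v0 = rec X. c.a.(a.a.X + (d.X + (X + X))) has moves —c→ v1
  v1 = a.(a.a.(rec X. c.a.(a.a.X + (d.X + (X + X)))) + (d.(rec X. c.a.(a.a.X + (d.X + (X + X)))) + ((rec X. c.a.(a.a.X + (d.X + (X + X)))) + (rec X. c.a.(a.a.X + (d.X + (X + X))))))) has moves —a→ v2
  v2 = a.a.(rec X. c.a.(a.a.X + (d.X + (X + X)))) + (d.(rec X. c.a.(a.a.X + (d.X + (X + X)))) + ((rec X. c.a.(a.a.X + (d.X + (X + X)))) + (rec X. c.a.(a.a.X + (d.X + (X + X)))))) has moves —a→ v3, —c→ v1, —d→ v0
  v3 = a.(rec X. c.a.(a.a.X + (d.X + (X + X)))) has moves —a→ v0
Partition-refinement fixed point:
  B0 = {u0, v0}
  B1 = {u1, v1}
  B2 = {u2, v2}
  B3 = {u3, v3}
u0 ∈ B0, v0 ∈ B0 → same block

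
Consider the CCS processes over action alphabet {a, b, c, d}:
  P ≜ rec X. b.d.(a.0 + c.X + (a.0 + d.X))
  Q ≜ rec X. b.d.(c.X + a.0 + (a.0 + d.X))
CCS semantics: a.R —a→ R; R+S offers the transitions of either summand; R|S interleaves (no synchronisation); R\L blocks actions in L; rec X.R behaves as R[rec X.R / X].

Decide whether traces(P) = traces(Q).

YES

P's transition system — 4 states:
  p0 = rec X. b.d.(a.0 + c.X + (a.0 + d.X)) has moves --b--▸ p1
  p1 = d.(a.0 + c.(rec X. b.d.(a.0 + c.X + (a.0 + d.X))) + (a.0 + d.(rec X. b.d.(a.0 + c.X + (a.0 + d.X))))) has moves --d--▸ p2
  p2 = a.0 + c.(rec X. b.d.(a.0 + c.X + (a.0 + d.X))) + (a.0 + d.(rec X. b.d.(a.0 + c.X + (a.0 + d.X)))) has moves --a--▸ p3, --c--▸ p0, --d--▸ p0
  p3 = 0 has moves deadlocked
Q's transition system — 4 states:
  q0 = rec X. b.d.(c.X + a.0 + (a.0 + d.X)) has moves --b--▸ q1
  q1 = d.(c.(rec X. b.d.(c.X + a.0 + (a.0 + d.X))) + a.0 + (a.0 + d.(rec X. b.d.(c.X + a.0 + (a.0 + d.X))))) has moves --d--▸ q2
  q2 = c.(rec X. b.d.(c.X + a.0 + (a.0 + d.X))) + a.0 + (a.0 + d.(rec X. b.d.(c.X + a.0 + (a.0 + d.X)))) has moves --a--▸ q3, --c--▸ q0, --d--▸ q0
  q3 = 0 has moves deadlocked
Coarsest stable partition (strong bisimilarity classes):
  B0 = {p0, q0}
  B1 = {p1, q1}
  B2 = {p2, q2}
  B3 = {p3, q3}
p0 ∈ B0, q0 ∈ B0 → same block
Bisimilar ⇒ trace-equivalent.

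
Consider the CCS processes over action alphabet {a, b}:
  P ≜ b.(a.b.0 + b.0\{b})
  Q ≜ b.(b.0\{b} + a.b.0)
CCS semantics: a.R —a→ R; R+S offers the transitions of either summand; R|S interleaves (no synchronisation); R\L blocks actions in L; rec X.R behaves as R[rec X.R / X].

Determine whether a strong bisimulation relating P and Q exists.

bisimilar

LTS(P): 5 reachable states
  m0 = b.(a.b.0 + b.0\{b}) :: —b→ m1
  m1 = a.b.0 + b.0\{b} :: —a→ m2, —b→ m3
  m2 = b.0 :: —b→ m4
  m3 = 0\{b} :: (no moves)
  m4 = 0 :: (no moves)
LTS(Q): 5 reachable states
  n0 = b.(b.0\{b} + a.b.0) :: —b→ n1
  n1 = b.0\{b} + a.b.0 :: —a→ n2, —b→ n3
  n2 = b.0 :: —b→ n4
  n3 = 0\{b} :: (no moves)
  n4 = 0 :: (no moves)
Partition-refinement fixed point:
  B0 = {m0, n0}
  B1 = {m1, n1}
  B2 = {m2, n2}
  B3 = {m3, m4, n3, n4}
m0 ∈ B0, n0 ∈ B0 → same block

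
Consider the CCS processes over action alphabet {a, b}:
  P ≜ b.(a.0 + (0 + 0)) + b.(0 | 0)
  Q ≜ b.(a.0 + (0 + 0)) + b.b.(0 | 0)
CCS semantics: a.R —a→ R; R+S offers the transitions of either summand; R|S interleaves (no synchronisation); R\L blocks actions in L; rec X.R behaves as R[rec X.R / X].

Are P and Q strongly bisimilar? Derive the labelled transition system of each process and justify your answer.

P's transition system — 4 states:
  s0 = b.(a.0 + (0 + 0)) + b.(0 | 0) | ··b··> s1, ··b··> s2
  s1 = 0 | 0 | (no moves)
  s2 = a.0 + (0 + 0) | ··a··> s3
  s3 = 0 | (no moves)
Q's transition system — 5 states:
  t0 = b.(a.0 + (0 + 0)) + b.b.(0 | 0) | ··b··> t1, ··b··> t2
  t1 = a.0 + (0 + 0) | ··a··> t3
  t2 = b.(0 | 0) | ··b··> t4
  t3 = 0 | (no moves)
  t4 = 0 | 0 | (no moves)
Coarsest stable partition (strong bisimilarity classes):
  B0 = {s0}
  B1 = {s1, s3, t3, t4}
  B2 = {s2, t1}
  B3 = {t0}
  B4 = {t2}
s0 ∈ B0, t0 ∈ B3 → different blocks

not bisimilar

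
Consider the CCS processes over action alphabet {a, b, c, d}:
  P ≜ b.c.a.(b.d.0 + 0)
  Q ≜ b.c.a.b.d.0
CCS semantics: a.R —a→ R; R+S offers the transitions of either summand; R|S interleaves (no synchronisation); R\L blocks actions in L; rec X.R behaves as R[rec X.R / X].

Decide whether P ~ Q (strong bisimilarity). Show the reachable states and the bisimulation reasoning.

bisimilar

LTS(P): 6 reachable states
  m0 = b.c.a.(b.d.0 + 0) → -b-> m1
  m1 = c.a.(b.d.0 + 0) → -c-> m2
  m2 = a.(b.d.0 + 0) → -a-> m3
  m3 = b.d.0 + 0 → -b-> m4
  m4 = d.0 → -d-> m5
  m5 = 0 → ·
LTS(Q): 6 reachable states
  n0 = b.c.a.b.d.0 → -b-> n1
  n1 = c.a.b.d.0 → -c-> n2
  n2 = a.b.d.0 → -a-> n3
  n3 = b.d.0 → -b-> n4
  n4 = d.0 → -d-> n5
  n5 = 0 → ·
Coarsest stable partition (strong bisimilarity classes):
  B0 = {m0, n0}
  B1 = {m1, n1}
  B2 = {m2, n2}
  B3 = {m3, n3}
  B4 = {m4, n4}
  B5 = {m5, n5}
m0 ∈ B0, n0 ∈ B0 → same block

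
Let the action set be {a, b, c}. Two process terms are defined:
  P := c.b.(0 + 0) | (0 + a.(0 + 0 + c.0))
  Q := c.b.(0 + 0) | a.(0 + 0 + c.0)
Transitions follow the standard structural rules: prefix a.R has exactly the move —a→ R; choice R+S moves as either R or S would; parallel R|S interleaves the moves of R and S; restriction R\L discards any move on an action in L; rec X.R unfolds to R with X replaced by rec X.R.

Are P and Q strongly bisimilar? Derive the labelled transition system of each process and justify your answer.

bisimilar

P's transition system — 9 states:
  p0 = c.b.(0 + 0) | (0 + a.(0 + 0 + c.0)) :: ··a··> p1, ··c··> p2
  p1 = c.b.(0 + 0) | (0 + 0 + c.0) :: ··c··> p3, ··c··> p4
  p2 = b.(0 + 0) | (0 + a.(0 + 0 + c.0)) :: ··a··> p3, ··b··> p5
  p3 = b.(0 + 0) | (0 + 0 + c.0) :: ··b··> p6, ··c··> p7
  p4 = c.b.(0 + 0) | 0 :: ··c··> p7
  p5 = (0 + 0) | (0 + a.(0 + 0 + c.0)) :: ··a··> p6
  p6 = (0 + 0) | (0 + 0 + c.0) :: ··c··> p8
  p7 = b.(0 + 0) | 0 :: ··b··> p8
  p8 = (0 + 0) | 0 :: deadlocked
Q's transition system — 9 states:
  q0 = c.b.(0 + 0) | a.(0 + 0 + c.0) :: ··a··> q1, ··c··> q2
  q1 = c.b.(0 + 0) | (0 + 0 + c.0) :: ··c··> q3, ··c··> q4
  q2 = b.(0 + 0) | a.(0 + 0 + c.0) :: ··a··> q3, ··b··> q5
  q3 = b.(0 + 0) | (0 + 0 + c.0) :: ··b··> q6, ··c··> q7
  q4 = c.b.(0 + 0) | 0 :: ··c··> q7
  q5 = (0 + 0) | a.(0 + 0 + c.0) :: ··a··> q6
  q6 = (0 + 0) | (0 + 0 + c.0) :: ··c··> q8
  q7 = b.(0 + 0) | 0 :: ··b··> q8
  q8 = (0 + 0) | 0 :: deadlocked
Partition-refinement fixed point:
  B0 = {p0, q0}
  B1 = {p2, q2}
  B2 = {p5, q5}
  B3 = {p6, q6}
  B4 = {p8, q8}
  B5 = {p3, q3}
  B6 = {p7, q7}
  B7 = {p1, q1}
  B8 = {p4, q4}
p0 ∈ B0, q0 ∈ B0 → same block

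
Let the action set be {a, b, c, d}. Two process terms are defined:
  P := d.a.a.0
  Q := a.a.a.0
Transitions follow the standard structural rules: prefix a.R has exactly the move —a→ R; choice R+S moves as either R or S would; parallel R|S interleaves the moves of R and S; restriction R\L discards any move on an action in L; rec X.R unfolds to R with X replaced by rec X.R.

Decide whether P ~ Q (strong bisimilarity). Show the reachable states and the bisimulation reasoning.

LTS(P): 4 reachable states
  m0 = d.a.a.0 :: =d=> m1
  m1 = a.a.0 :: =a=> m2
  m2 = a.0 :: =a=> m3
  m3 = 0 :: ·
LTS(Q): 4 reachable states
  n0 = a.a.a.0 :: =a=> n1
  n1 = a.a.0 :: =a=> n2
  n2 = a.0 :: =a=> n3
  n3 = 0 :: ·
Bisimilarity quotient blocks:
  B0 = {m0}
  B1 = {m1, n1}
  B2 = {m2, n2}
  B3 = {m3, n3}
  B4 = {n0}
m0 ∈ B0, n0 ∈ B4 → different blocks

not bisimilar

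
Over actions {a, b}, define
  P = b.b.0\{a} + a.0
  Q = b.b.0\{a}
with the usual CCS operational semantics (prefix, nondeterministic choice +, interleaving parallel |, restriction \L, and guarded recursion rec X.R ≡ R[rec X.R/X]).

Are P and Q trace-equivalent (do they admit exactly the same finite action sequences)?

NO — witness ⟨a⟩

LTS(P): 4 reachable states
  s0 = b.b.0\{a} + a.0 → =a=> s1, =b=> s2
  s1 = 0 → stopped
  s2 = b.0\{a} → =b=> s3
  s3 = 0\{a} → stopped
LTS(Q): 3 reachable states
  t0 = b.b.0\{a} → =b=> t1
  t1 = b.0\{a} → =b=> t2
  t2 = 0\{a} → stopped
Run σ = ⟨a⟩ on P: start {s0}
  step 1 (a): {s1}
  P completes σ.
Run σ = ⟨a⟩ on Q: start {t0}
  step 1 (a): ∅  — Q cannot continue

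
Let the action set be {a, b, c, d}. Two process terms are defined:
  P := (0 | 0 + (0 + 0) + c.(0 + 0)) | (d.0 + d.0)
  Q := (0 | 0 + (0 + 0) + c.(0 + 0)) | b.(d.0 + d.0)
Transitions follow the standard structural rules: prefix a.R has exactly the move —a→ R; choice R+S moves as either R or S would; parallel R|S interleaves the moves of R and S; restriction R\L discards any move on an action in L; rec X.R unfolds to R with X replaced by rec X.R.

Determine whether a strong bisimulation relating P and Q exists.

NO

Reachable graph of P (4 states):
  m0 = (0 | 0 + (0 + 0) + c.(0 + 0)) | (d.0 + d.0) :: --c--▸ m1, --d--▸ m2
  m1 = (0 + 0) | (d.0 + d.0) :: --d--▸ m3
  m2 = (0 | 0 + (0 + 0) + c.(0 + 0)) | 0 :: --c--▸ m3
  m3 = (0 + 0) | 0 :: (no moves)
Reachable graph of Q (6 states):
  n0 = (0 | 0 + (0 + 0) + c.(0 + 0)) | b.(d.0 + d.0) :: --b--▸ n1, --c--▸ n2
  n1 = (0 | 0 + (0 + 0) + c.(0 + 0)) | (d.0 + d.0) :: --c--▸ n3, --d--▸ n4
  n2 = (0 + 0) | b.(d.0 + d.0) :: --b--▸ n3
  n3 = (0 + 0) | (d.0 + d.0) :: --d--▸ n5
  n4 = (0 | 0 + (0 + 0) + c.(0 + 0)) | 0 :: --c--▸ n5
  n5 = (0 + 0) | 0 :: (no moves)
Partition-refinement fixed point:
  B0 = {m0, n1}
  B1 = {m2, n4}
  B2 = {m3, n5}
  B3 = {m1, n3}
  B4 = {n0}
  B5 = {n2}
m0 ∈ B0, n0 ∈ B4 → different blocks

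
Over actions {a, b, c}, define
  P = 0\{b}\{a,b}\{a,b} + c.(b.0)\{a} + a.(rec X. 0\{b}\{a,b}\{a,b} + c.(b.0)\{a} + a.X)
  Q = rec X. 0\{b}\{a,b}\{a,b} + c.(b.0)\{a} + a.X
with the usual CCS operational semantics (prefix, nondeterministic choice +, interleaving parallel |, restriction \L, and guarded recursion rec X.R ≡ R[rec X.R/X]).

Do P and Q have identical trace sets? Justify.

P's transition system — 4 states:
  s0 = 0\{b}\{a,b}\{a,b} + c.(b.0)\{a} + a.(rec X. 0\{b}\{a,b}\{a,b} + c.(b.0)\{a} + a.X) → ··a··> s1, ··c··> s2
  s1 = rec X. 0\{b}\{a,b}\{a,b} + c.(b.0)\{a} + a.X → ··a··> s1, ··c··> s2
  s2 = (b.0)\{a} → ··b··> s3
  s3 = 0\{a} → stopped
Q's transition system — 3 states:
  t0 = rec X. 0\{b}\{a,b}\{a,b} + c.(b.0)\{a} + a.X → ··a··> t0, ··c··> t1
  t1 = (b.0)\{a} → ··b··> t2
  t2 = 0\{a} → stopped
Partition-refinement fixed point:
  B0 = {s0, s1, t0}
  B1 = {s2, t1}
  B2 = {s3, t2}
s0 ∈ B0, t0 ∈ B0 → same block
Bisimilar ⇒ trace-equivalent.

trace-equivalent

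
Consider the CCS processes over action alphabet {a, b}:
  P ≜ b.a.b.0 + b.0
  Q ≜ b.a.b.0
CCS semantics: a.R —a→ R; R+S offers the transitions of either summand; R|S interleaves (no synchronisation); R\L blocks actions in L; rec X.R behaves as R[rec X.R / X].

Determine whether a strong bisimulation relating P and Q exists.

LTS(P): 4 reachable states
  p0 = b.a.b.0 + b.0 ⊢ -b-> p1, -b-> p2
  p1 = 0 ⊢ deadlocked
  p2 = a.b.0 ⊢ -a-> p3
  p3 = b.0 ⊢ -b-> p1
LTS(Q): 4 reachable states
  q0 = b.a.b.0 ⊢ -b-> q1
  q1 = a.b.0 ⊢ -a-> q2
  q2 = b.0 ⊢ -b-> q3
  q3 = 0 ⊢ deadlocked
Partition-refinement fixed point:
  B0 = {p0}
  B1 = {p2, q1}
  B2 = {p3, q2}
  B3 = {p1, q3}
  B4 = {q0}
p0 ∈ B0, q0 ∈ B4 → different blocks

not bisimilar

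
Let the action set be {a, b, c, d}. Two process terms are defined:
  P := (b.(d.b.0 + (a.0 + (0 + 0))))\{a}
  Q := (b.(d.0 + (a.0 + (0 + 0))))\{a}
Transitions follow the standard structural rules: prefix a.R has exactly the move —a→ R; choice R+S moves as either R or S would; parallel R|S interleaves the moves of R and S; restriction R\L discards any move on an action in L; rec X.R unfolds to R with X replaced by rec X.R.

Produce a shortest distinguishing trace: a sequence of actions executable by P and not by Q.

bdb

Reachable graph of P (4 states):
  m0 = (b.(d.b.0 + (a.0 + (0 + 0))))\{a} → =b=> m1
  m1 = (d.b.0 + (a.0 + (0 + 0)))\{a} → =d=> m2
  m2 = (b.0)\{a} → =b=> m3
  m3 = 0\{a} → ·
Reachable graph of Q (3 states):
  n0 = (b.(d.0 + (a.0 + (0 + 0))))\{a} → =b=> n1
  n1 = (d.0 + (a.0 + (0 + 0)))\{a} → =d=> n2
  n2 = 0\{a} → ·
Executing bdb from P (initial set {m0}):
  step 1 (b): {m1}
  step 2 (d): {m2}
  step 3 (b): {m3}
  P completes σ.
Executing bdb from Q (initial set {n0}):
  step 1 (b): {n1}
  step 2 (d): {n2}
  step 3 (b): no successor for Q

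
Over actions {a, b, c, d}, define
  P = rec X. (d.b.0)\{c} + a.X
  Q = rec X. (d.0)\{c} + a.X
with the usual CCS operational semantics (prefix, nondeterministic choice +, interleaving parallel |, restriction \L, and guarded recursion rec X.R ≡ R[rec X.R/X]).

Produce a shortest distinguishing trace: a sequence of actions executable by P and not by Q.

LTS(P): 3 reachable states
  m0 = rec X. (d.b.0)\{c} + a.X → -a-> m0, -d-> m1
  m1 = (b.0)\{c} → -b-> m2
  m2 = 0\{c} → deadlocked
LTS(Q): 2 reachable states
  n0 = rec X. (d.0)\{c} + a.X → -a-> n0, -d-> n1
  n1 = 0\{c} → deadlocked
Trace ⟨db⟩ through P, begin at {m0}:
  step 1 (d): {m1}
  step 2 (b): {m2}
  — P admits the full trace.
Trace ⟨db⟩ through Q, begin at {n0}:
  step 1 (d): {n1}
  step 2 (b): ∅  — Q cannot continue

db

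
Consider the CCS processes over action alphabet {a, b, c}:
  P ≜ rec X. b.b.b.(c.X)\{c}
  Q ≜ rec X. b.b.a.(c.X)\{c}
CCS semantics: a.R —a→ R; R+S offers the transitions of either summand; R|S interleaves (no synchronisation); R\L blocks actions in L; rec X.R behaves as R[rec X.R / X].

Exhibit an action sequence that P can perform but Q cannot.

bbb

P's transition system — 4 states:
  p0 = rec X. b.b.b.(c.X)\{c} → ··b··> p1
  p1 = b.b.(c.(rec X. b.b.b.(c.X)\{c}))\{c} → ··b··> p2
  p2 = b.(c.(rec X. b.b.b.(c.X)\{c}))\{c} → ··b··> p3
  p3 = (c.(rec X. b.b.b.(c.X)\{c}))\{c} → ·
Q's transition system — 4 states:
  q0 = rec X. b.b.a.(c.X)\{c} → ··b··> q1
  q1 = b.a.(c.(rec X. b.b.a.(c.X)\{c}))\{c} → ··b··> q2
  q2 = a.(c.(rec X. b.b.a.(c.X)\{c}))\{c} → ··a··> q3
  q3 = (c.(rec X. b.b.a.(c.X)\{c}))\{c} → ·
Executing bbb from P (initial set {p0}):
  after b @ step 1: {p1}
  after b @ step 2: {p2}
  after b @ step 3: {p3}
  P completes σ.
Executing bbb from Q (initial set {q0}):
  after b @ step 1: {q1}
  after b @ step 2: {q2}
  after b @ step 3: ∅  — Q cannot continue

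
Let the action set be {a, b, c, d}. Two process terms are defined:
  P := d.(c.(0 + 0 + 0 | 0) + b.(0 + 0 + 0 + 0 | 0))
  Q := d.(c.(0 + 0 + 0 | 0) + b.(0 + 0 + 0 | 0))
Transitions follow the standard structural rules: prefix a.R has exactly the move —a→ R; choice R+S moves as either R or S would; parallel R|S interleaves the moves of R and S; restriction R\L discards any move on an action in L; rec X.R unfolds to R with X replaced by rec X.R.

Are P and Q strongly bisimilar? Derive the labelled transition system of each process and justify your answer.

Reachable graph of P (4 states):
  s0 = d.(c.(0 + 0 + 0 | 0) + b.(0 + 0 + 0 + 0 | 0)) has moves -d-> s1
  s1 = c.(0 + 0 + 0 | 0) + b.(0 + 0 + 0 + 0 | 0) has moves -b-> s2, -c-> s3
  s2 = 0 + 0 + 0 + 0 | 0 has moves deadlocked
  s3 = 0 + 0 + 0 | 0 has moves deadlocked
Reachable graph of Q (3 states):
  t0 = d.(c.(0 + 0 + 0 | 0) + b.(0 + 0 + 0 | 0)) has moves -d-> t1
  t1 = c.(0 + 0 + 0 | 0) + b.(0 + 0 + 0 | 0) has moves -b-> t2, -c-> t2
  t2 = 0 + 0 + 0 | 0 has moves deadlocked
Partition-refinement fixed point:
  B0 = {s0, t0}
  B1 = {s1, t1}
  B2 = {s2, s3, t2}
s0 ∈ B0, t0 ∈ B0 → same block

YES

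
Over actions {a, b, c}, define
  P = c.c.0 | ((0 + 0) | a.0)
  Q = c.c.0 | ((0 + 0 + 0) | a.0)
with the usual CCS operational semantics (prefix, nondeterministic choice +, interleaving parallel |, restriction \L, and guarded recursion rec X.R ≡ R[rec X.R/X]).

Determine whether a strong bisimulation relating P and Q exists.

YES

LTS(P): 6 reachable states
  m0 = c.c.0 | ((0 + 0) | a.0) has moves -a-> m1, -c-> m2
  m1 = c.c.0 | ((0 + 0) | 0) has moves -c-> m3
  m2 = c.0 | ((0 + 0) | a.0) has moves -a-> m3, -c-> m4
  m3 = c.0 | ((0 + 0) | 0) has moves -c-> m5
  m4 = 0 | ((0 + 0) | a.0) has moves -a-> m5
  m5 = 0 | ((0 + 0) | 0) has moves deadlocked
LTS(Q): 6 reachable states
  n0 = c.c.0 | ((0 + 0 + 0) | a.0) has moves -a-> n1, -c-> n2
  n1 = c.c.0 | ((0 + 0 + 0) | 0) has moves -c-> n3
  n2 = c.0 | ((0 + 0 + 0) | a.0) has moves -a-> n3, -c-> n4
  n3 = c.0 | ((0 + 0 + 0) | 0) has moves -c-> n5
  n4 = 0 | ((0 + 0 + 0) | a.0) has moves -a-> n5
  n5 = 0 | ((0 + 0 + 0) | 0) has moves deadlocked
Coarsest stable partition (strong bisimilarity classes):
  B0 = {m0, n0}
  B1 = {m1, n1}
  B2 = {m3, n3}
  B3 = {m5, n5}
  B4 = {m2, n2}
  B5 = {m4, n4}
m0 ∈ B0, n0 ∈ B0 → same block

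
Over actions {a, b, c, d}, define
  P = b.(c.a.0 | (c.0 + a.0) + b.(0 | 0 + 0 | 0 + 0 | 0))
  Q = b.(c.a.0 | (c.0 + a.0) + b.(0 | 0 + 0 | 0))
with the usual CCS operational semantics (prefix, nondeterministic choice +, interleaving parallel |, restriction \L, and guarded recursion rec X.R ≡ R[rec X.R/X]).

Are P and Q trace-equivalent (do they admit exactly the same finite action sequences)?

YES

P's transition system — 8 states:
  u0 = b.(c.a.0 | (c.0 + a.0) + b.(0 | 0 + 0 | 0 + 0 | 0)) → -b-> u1
  u1 = c.a.0 | (c.0 + a.0) + b.(0 | 0 + 0 | 0 + 0 | 0) → -a-> u2, -b-> u3, -c-> u2, -c-> u4
  u2 = c.a.0 | 0 → -c-> u5
  u3 = 0 | 0 + 0 | 0 + 0 | 0 → stopped
  u4 = a.0 | (c.0 + a.0) → -a-> u5, -a-> u6, -c-> u5
  u5 = a.0 | 0 → -a-> u7
  u6 = 0 | (c.0 + a.0) → -a-> u7, -c-> u7
  u7 = 0 | 0 → stopped
Q's transition system — 8 states:
  v0 = b.(c.a.0 | (c.0 + a.0) + b.(0 | 0 + 0 | 0)) → -b-> v1
  v1 = c.a.0 | (c.0 + a.0) + b.(0 | 0 + 0 | 0) → -a-> v2, -b-> v3, -c-> v2, -c-> v4
  v2 = c.a.0 | 0 → -c-> v5
  v3 = 0 | 0 + 0 | 0 → stopped
  v4 = a.0 | (c.0 + a.0) → -a-> v5, -a-> v6, -c-> v5
  v5 = a.0 | 0 → -a-> v7
  v6 = 0 | (c.0 + a.0) → -a-> v7, -c-> v7
  v7 = 0 | 0 → stopped
Partition-refinement fixed point:
  B0 = {u0, v0}
  B1 = {u1, v1}
  B2 = {u2, v2}
  B3 = {u5, v5}
  B4 = {u3, u7, v3, v7}
  B5 = {u4, v4}
  B6 = {u6, v6}
u0 ∈ B0, v0 ∈ B0 → same block
Bisimilar ⇒ trace-equivalent.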